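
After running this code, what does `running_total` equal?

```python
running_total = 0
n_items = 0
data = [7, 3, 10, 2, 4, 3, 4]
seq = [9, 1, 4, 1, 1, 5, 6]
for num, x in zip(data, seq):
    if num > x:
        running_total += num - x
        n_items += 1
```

Let's trace through this code step by step.

Initialize: running_total = 0
Initialize: n_items = 0
Initialize: data = [7, 3, 10, 2, 4, 3, 4]
Initialize: seq = [9, 1, 4, 1, 1, 5, 6]
Entering loop: for num, x in zip(data, seq):

After execution: running_total = 12
12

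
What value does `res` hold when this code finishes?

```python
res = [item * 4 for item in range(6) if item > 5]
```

Let's trace through this code step by step.

Initialize: res = [item * 4 for item in range(6) if item > 5]

After execution: res = []
[]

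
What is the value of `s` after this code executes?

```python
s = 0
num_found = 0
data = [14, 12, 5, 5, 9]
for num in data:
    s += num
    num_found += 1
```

Let's trace through this code step by step.

Initialize: s = 0
Initialize: num_found = 0
Initialize: data = [14, 12, 5, 5, 9]
Entering loop: for num in data:

After execution: s = 45
45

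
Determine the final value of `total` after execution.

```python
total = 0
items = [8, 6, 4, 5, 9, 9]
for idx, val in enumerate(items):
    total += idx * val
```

Let's trace through this code step by step.

Initialize: total = 0
Initialize: items = [8, 6, 4, 5, 9, 9]
Entering loop: for idx, val in enumerate(items):

After execution: total = 110
110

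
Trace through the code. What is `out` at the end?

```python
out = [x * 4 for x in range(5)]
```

Let's trace through this code step by step.

Initialize: out = [x * 4 for x in range(5)]

After execution: out = [0, 4, 8, 12, 16]
[0, 4, 8, 12, 16]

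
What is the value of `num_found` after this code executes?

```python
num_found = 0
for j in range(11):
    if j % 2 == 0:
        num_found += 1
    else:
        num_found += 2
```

Let's trace through this code step by step.

Initialize: num_found = 0
Entering loop: for j in range(11):

After execution: num_found = 16
16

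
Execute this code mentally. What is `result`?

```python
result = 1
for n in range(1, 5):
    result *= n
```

Let's trace through this code step by step.

Initialize: result = 1
Entering loop: for n in range(1, 5):

After execution: result = 24
24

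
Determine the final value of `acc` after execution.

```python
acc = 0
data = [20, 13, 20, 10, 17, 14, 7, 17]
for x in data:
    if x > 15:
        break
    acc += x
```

Let's trace through this code step by step.

Initialize: acc = 0
Initialize: data = [20, 13, 20, 10, 17, 14, 7, 17]
Entering loop: for x in data:

After execution: acc = 0
0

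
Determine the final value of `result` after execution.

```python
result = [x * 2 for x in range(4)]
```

Let's trace through this code step by step.

Initialize: result = [x * 2 for x in range(4)]

After execution: result = [0, 2, 4, 6]
[0, 2, 4, 6]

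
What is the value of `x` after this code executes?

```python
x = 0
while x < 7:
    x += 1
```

Let's trace through this code step by step.

Initialize: x = 0
Entering loop: while x < 7:

After execution: x = 7
7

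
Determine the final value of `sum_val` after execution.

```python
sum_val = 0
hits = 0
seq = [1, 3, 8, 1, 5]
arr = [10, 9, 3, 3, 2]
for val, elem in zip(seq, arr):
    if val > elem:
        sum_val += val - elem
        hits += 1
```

Let's trace through this code step by step.

Initialize: sum_val = 0
Initialize: hits = 0
Initialize: seq = [1, 3, 8, 1, 5]
Initialize: arr = [10, 9, 3, 3, 2]
Entering loop: for val, elem in zip(seq, arr):

After execution: sum_val = 8
8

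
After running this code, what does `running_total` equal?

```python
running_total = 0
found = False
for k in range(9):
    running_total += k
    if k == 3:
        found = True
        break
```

Let's trace through this code step by step.

Initialize: running_total = 0
Initialize: found = False
Entering loop: for k in range(9):

After execution: running_total = 6
6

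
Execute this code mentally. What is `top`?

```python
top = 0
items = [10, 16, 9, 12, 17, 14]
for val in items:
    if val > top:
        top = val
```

Let's trace through this code step by step.

Initialize: top = 0
Initialize: items = [10, 16, 9, 12, 17, 14]
Entering loop: for val in items:

After execution: top = 17
17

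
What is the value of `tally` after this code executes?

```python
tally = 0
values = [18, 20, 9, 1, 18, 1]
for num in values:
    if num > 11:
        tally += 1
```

Let's trace through this code step by step.

Initialize: tally = 0
Initialize: values = [18, 20, 9, 1, 18, 1]
Entering loop: for num in values:

After execution: tally = 3
3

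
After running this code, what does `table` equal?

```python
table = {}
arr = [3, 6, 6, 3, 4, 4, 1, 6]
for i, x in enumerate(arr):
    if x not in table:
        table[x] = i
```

Let's trace through this code step by step.

Initialize: table = {}
Initialize: arr = [3, 6, 6, 3, 4, 4, 1, 6]
Entering loop: for i, x in enumerate(arr):

After execution: table = {3: 0, 6: 1, 4: 4, 1: 6}
{3: 0, 6: 1, 4: 4, 1: 6}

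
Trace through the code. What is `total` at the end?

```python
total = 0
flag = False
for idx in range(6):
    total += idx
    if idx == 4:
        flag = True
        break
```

Let's trace through this code step by step.

Initialize: total = 0
Initialize: flag = False
Entering loop: for idx in range(6):

After execution: total = 10
10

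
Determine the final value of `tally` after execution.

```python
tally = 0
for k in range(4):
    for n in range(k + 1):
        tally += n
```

Let's trace through this code step by step.

Initialize: tally = 0
Entering loop: for k in range(4):

After execution: tally = 10
10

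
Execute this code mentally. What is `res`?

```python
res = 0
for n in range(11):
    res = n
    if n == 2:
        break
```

Let's trace through this code step by step.

Initialize: res = 0
Entering loop: for n in range(11):

After execution: res = 2
2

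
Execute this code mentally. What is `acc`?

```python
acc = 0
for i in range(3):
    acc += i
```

Let's trace through this code step by step.

Initialize: acc = 0
Entering loop: for i in range(3):

After execution: acc = 3
3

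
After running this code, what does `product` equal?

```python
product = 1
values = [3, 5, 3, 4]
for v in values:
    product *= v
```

Let's trace through this code step by step.

Initialize: product = 1
Initialize: values = [3, 5, 3, 4]
Entering loop: for v in values:

After execution: product = 180
180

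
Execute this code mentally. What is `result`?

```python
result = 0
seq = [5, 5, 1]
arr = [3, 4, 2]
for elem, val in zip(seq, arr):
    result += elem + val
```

Let's trace through this code step by step.

Initialize: result = 0
Initialize: seq = [5, 5, 1]
Initialize: arr = [3, 4, 2]
Entering loop: for elem, val in zip(seq, arr):

After execution: result = 20
20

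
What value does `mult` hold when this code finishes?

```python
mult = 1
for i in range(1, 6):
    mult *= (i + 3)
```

Let's trace through this code step by step.

Initialize: mult = 1
Entering loop: for i in range(1, 6):

After execution: mult = 6720
6720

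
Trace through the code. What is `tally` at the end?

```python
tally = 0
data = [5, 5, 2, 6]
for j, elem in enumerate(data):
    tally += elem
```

Let's trace through this code step by step.

Initialize: tally = 0
Initialize: data = [5, 5, 2, 6]
Entering loop: for j, elem in enumerate(data):

After execution: tally = 18
18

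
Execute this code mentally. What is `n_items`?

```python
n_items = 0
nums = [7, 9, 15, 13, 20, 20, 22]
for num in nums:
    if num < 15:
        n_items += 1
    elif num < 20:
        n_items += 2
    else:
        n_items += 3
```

Let's trace through this code step by step.

Initialize: n_items = 0
Initialize: nums = [7, 9, 15, 13, 20, 20, 22]
Entering loop: for num in nums:

After execution: n_items = 14
14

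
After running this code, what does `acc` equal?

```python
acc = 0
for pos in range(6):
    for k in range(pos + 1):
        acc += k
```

Let's trace through this code step by step.

Initialize: acc = 0
Entering loop: for pos in range(6):

After execution: acc = 35
35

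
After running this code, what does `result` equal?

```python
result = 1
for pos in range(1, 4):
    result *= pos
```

Let's trace through this code step by step.

Initialize: result = 1
Entering loop: for pos in range(1, 4):

After execution: result = 6
6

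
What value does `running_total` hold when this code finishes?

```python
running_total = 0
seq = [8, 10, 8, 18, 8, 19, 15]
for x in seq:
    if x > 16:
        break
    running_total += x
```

Let's trace through this code step by step.

Initialize: running_total = 0
Initialize: seq = [8, 10, 8, 18, 8, 19, 15]
Entering loop: for x in seq:

After execution: running_total = 26
26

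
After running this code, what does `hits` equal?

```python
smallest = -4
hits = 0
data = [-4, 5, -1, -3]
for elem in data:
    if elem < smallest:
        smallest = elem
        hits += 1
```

Let's trace through this code step by step.

Initialize: smallest = -4
Initialize: hits = 0
Initialize: data = [-4, 5, -1, -3]
Entering loop: for elem in data:

After execution: hits = 0
0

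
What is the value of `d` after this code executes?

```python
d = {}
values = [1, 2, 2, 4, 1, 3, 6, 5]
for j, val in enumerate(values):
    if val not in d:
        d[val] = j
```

Let's trace through this code step by step.

Initialize: d = {}
Initialize: values = [1, 2, 2, 4, 1, 3, 6, 5]
Entering loop: for j, val in enumerate(values):

After execution: d = {1: 0, 2: 1, 4: 3, 3: 5, 6: 6, 5: 7}
{1: 0, 2: 1, 4: 3, 3: 5, 6: 6, 5: 7}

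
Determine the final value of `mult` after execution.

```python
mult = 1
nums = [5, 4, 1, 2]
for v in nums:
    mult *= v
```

Let's trace through this code step by step.

Initialize: mult = 1
Initialize: nums = [5, 4, 1, 2]
Entering loop: for v in nums:

After execution: mult = 40
40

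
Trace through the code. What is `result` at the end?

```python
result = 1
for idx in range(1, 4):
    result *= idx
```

Let's trace through this code step by step.

Initialize: result = 1
Entering loop: for idx in range(1, 4):

After execution: result = 6
6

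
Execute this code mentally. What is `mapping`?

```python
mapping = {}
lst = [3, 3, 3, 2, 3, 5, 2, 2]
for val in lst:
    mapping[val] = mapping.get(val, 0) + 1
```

Let's trace through this code step by step.

Initialize: mapping = {}
Initialize: lst = [3, 3, 3, 2, 3, 5, 2, 2]
Entering loop: for val in lst:

After execution: mapping = {3: 4, 2: 3, 5: 1}
{3: 4, 2: 3, 5: 1}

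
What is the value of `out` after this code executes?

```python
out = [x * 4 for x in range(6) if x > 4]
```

Let's trace through this code step by step.

Initialize: out = [x * 4 for x in range(6) if x > 4]

After execution: out = [20]
[20]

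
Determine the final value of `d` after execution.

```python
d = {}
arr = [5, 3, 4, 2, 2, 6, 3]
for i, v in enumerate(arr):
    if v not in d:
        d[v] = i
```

Let's trace through this code step by step.

Initialize: d = {}
Initialize: arr = [5, 3, 4, 2, 2, 6, 3]
Entering loop: for i, v in enumerate(arr):

After execution: d = {5: 0, 3: 1, 4: 2, 2: 3, 6: 5}
{5: 0, 3: 1, 4: 2, 2: 3, 6: 5}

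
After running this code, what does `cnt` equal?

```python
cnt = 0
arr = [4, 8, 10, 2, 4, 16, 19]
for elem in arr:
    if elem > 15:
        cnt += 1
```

Let's trace through this code step by step.

Initialize: cnt = 0
Initialize: arr = [4, 8, 10, 2, 4, 16, 19]
Entering loop: for elem in arr:

After execution: cnt = 2
2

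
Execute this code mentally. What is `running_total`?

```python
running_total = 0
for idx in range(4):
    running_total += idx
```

Let's trace through this code step by step.

Initialize: running_total = 0
Entering loop: for idx in range(4):

After execution: running_total = 6
6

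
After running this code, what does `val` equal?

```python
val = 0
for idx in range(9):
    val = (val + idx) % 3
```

Let's trace through this code step by step.

Initialize: val = 0
Entering loop: for idx in range(9):

After execution: val = 0
0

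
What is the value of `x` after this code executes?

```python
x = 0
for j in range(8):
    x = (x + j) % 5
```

Let's trace through this code step by step.

Initialize: x = 0
Entering loop: for j in range(8):

After execution: x = 3
3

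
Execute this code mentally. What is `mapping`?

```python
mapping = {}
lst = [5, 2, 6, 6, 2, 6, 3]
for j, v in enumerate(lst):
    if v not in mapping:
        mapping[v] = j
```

Let's trace through this code step by step.

Initialize: mapping = {}
Initialize: lst = [5, 2, 6, 6, 2, 6, 3]
Entering loop: for j, v in enumerate(lst):

After execution: mapping = {5: 0, 2: 1, 6: 2, 3: 6}
{5: 0, 2: 1, 6: 2, 3: 6}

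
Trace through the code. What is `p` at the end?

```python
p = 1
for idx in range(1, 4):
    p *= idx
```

Let's trace through this code step by step.

Initialize: p = 1
Entering loop: for idx in range(1, 4):

After execution: p = 6
6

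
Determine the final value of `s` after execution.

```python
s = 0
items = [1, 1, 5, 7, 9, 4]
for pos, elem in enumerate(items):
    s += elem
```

Let's trace through this code step by step.

Initialize: s = 0
Initialize: items = [1, 1, 5, 7, 9, 4]
Entering loop: for pos, elem in enumerate(items):

After execution: s = 27
27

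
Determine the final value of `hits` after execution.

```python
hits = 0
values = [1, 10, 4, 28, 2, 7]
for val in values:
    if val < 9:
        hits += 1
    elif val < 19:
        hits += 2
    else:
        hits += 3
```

Let's trace through this code step by step.

Initialize: hits = 0
Initialize: values = [1, 10, 4, 28, 2, 7]
Entering loop: for val in values:

After execution: hits = 9
9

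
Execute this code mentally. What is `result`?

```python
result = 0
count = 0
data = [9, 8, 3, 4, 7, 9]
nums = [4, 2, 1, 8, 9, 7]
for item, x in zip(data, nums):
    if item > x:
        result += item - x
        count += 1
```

Let's trace through this code step by step.

Initialize: result = 0
Initialize: count = 0
Initialize: data = [9, 8, 3, 4, 7, 9]
Initialize: nums = [4, 2, 1, 8, 9, 7]
Entering loop: for item, x in zip(data, nums):

After execution: result = 15
15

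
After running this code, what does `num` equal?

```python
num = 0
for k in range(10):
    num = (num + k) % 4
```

Let's trace through this code step by step.

Initialize: num = 0
Entering loop: for k in range(10):

After execution: num = 1
1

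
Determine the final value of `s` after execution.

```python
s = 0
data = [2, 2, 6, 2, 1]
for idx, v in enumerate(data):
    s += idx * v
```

Let's trace through this code step by step.

Initialize: s = 0
Initialize: data = [2, 2, 6, 2, 1]
Entering loop: for idx, v in enumerate(data):

After execution: s = 24
24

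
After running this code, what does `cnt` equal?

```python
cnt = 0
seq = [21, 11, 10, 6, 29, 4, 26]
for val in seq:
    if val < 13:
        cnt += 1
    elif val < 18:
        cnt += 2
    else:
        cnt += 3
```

Let's trace through this code step by step.

Initialize: cnt = 0
Initialize: seq = [21, 11, 10, 6, 29, 4, 26]
Entering loop: for val in seq:

After execution: cnt = 13
13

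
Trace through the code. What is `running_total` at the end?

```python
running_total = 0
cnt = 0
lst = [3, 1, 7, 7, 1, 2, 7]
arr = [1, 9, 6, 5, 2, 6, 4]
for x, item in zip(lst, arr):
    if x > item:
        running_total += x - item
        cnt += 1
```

Let's trace through this code step by step.

Initialize: running_total = 0
Initialize: cnt = 0
Initialize: lst = [3, 1, 7, 7, 1, 2, 7]
Initialize: arr = [1, 9, 6, 5, 2, 6, 4]
Entering loop: for x, item in zip(lst, arr):

After execution: running_total = 8
8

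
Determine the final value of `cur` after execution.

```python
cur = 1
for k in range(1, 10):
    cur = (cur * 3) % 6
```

Let's trace through this code step by step.

Initialize: cur = 1
Entering loop: for k in range(1, 10):

After execution: cur = 3
3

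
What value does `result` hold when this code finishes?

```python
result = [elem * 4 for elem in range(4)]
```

Let's trace through this code step by step.

Initialize: result = [elem * 4 for elem in range(4)]

After execution: result = [0, 4, 8, 12]
[0, 4, 8, 12]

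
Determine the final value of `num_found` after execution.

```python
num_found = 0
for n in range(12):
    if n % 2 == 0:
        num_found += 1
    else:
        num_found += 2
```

Let's trace through this code step by step.

Initialize: num_found = 0
Entering loop: for n in range(12):

After execution: num_found = 18
18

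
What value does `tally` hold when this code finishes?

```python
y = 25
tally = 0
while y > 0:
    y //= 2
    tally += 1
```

Let's trace through this code step by step.

Initialize: y = 25
Initialize: tally = 0
Entering loop: while y > 0:

After execution: tally = 5
5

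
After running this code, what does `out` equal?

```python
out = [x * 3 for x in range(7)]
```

Let's trace through this code step by step.

Initialize: out = [x * 3 for x in range(7)]

After execution: out = [0, 3, 6, 9, 12, 15, 18]
[0, 3, 6, 9, 12, 15, 18]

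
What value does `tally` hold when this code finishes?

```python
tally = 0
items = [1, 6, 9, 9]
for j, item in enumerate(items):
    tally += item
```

Let's trace through this code step by step.

Initialize: tally = 0
Initialize: items = [1, 6, 9, 9]
Entering loop: for j, item in enumerate(items):

After execution: tally = 25
25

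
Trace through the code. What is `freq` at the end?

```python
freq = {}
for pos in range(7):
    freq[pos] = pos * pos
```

Let's trace through this code step by step.

Initialize: freq = {}
Entering loop: for pos in range(7):

After execution: freq = {0: 0, 1: 1, 2: 4, 3: 9, 4: 16, 5: 25, 6: 36}
{0: 0, 1: 1, 2: 4, 3: 9, 4: 16, 5: 25, 6: 36}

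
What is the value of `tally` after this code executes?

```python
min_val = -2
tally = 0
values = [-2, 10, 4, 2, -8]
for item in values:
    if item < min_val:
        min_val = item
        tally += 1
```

Let's trace through this code step by step.

Initialize: min_val = -2
Initialize: tally = 0
Initialize: values = [-2, 10, 4, 2, -8]
Entering loop: for item in values:

After execution: tally = 1
1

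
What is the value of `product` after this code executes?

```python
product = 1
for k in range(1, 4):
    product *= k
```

Let's trace through this code step by step.

Initialize: product = 1
Entering loop: for k in range(1, 4):

After execution: product = 6
6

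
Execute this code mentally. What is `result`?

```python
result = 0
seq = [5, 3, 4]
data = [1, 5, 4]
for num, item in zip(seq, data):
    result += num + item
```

Let's trace through this code step by step.

Initialize: result = 0
Initialize: seq = [5, 3, 4]
Initialize: data = [1, 5, 4]
Entering loop: for num, item in zip(seq, data):

After execution: result = 22
22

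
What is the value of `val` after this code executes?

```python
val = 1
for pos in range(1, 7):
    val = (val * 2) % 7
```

Let's trace through this code step by step.

Initialize: val = 1
Entering loop: for pos in range(1, 7):

After execution: val = 1
1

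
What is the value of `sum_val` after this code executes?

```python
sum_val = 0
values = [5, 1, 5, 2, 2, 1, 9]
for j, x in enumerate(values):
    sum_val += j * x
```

Let's trace through this code step by step.

Initialize: sum_val = 0
Initialize: values = [5, 1, 5, 2, 2, 1, 9]
Entering loop: for j, x in enumerate(values):

After execution: sum_val = 84
84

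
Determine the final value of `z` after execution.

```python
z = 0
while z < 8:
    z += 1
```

Let's trace through this code step by step.

Initialize: z = 0
Entering loop: while z < 8:

After execution: z = 8
8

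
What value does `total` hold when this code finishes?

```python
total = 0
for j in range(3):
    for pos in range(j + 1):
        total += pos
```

Let's trace through this code step by step.

Initialize: total = 0
Entering loop: for j in range(3):

After execution: total = 4
4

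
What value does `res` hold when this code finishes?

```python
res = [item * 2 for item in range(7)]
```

Let's trace through this code step by step.

Initialize: res = [item * 2 for item in range(7)]

After execution: res = [0, 2, 4, 6, 8, 10, 12]
[0, 2, 4, 6, 8, 10, 12]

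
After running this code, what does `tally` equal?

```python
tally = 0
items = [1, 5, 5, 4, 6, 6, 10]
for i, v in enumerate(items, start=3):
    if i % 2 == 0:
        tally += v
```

Let's trace through this code step by step.

Initialize: tally = 0
Initialize: items = [1, 5, 5, 4, 6, 6, 10]
Entering loop: for i, v in enumerate(items, start=3):

After execution: tally = 15
15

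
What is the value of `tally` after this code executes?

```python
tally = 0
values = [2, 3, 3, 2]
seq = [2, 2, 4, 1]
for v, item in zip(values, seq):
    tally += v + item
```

Let's trace through this code step by step.

Initialize: tally = 0
Initialize: values = [2, 3, 3, 2]
Initialize: seq = [2, 2, 4, 1]
Entering loop: for v, item in zip(values, seq):

After execution: tally = 19
19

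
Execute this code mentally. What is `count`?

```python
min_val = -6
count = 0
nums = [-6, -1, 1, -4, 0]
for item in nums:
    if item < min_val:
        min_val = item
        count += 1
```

Let's trace through this code step by step.

Initialize: min_val = -6
Initialize: count = 0
Initialize: nums = [-6, -1, 1, -4, 0]
Entering loop: for item in nums:

After execution: count = 0
0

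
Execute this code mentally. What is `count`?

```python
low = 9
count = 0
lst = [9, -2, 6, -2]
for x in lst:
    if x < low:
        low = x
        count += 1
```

Let's trace through this code step by step.

Initialize: low = 9
Initialize: count = 0
Initialize: lst = [9, -2, 6, -2]
Entering loop: for x in lst:

After execution: count = 1
1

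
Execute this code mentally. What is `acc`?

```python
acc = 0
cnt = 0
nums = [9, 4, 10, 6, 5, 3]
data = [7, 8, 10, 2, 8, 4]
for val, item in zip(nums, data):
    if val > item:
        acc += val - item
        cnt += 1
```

Let's trace through this code step by step.

Initialize: acc = 0
Initialize: cnt = 0
Initialize: nums = [9, 4, 10, 6, 5, 3]
Initialize: data = [7, 8, 10, 2, 8, 4]
Entering loop: for val, item in zip(nums, data):

After execution: acc = 6
6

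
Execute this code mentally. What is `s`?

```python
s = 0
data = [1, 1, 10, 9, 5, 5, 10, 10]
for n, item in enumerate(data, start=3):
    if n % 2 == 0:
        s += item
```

Let's trace through this code step by step.

Initialize: s = 0
Initialize: data = [1, 1, 10, 9, 5, 5, 10, 10]
Entering loop: for n, item in enumerate(data, start=3):

After execution: s = 25
25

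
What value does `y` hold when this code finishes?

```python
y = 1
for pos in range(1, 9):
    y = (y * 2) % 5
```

Let's trace through this code step by step.

Initialize: y = 1
Entering loop: for pos in range(1, 9):

After execution: y = 1
1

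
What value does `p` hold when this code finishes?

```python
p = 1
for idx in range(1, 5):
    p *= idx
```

Let's trace through this code step by step.

Initialize: p = 1
Entering loop: for idx in range(1, 5):

After execution: p = 24
24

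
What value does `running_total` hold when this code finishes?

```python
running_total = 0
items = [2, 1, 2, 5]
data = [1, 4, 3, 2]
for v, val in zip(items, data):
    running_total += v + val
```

Let's trace through this code step by step.

Initialize: running_total = 0
Initialize: items = [2, 1, 2, 5]
Initialize: data = [1, 4, 3, 2]
Entering loop: for v, val in zip(items, data):

After execution: running_total = 20
20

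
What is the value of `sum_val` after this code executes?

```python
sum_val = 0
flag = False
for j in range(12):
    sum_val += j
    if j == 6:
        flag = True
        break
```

Let's trace through this code step by step.

Initialize: sum_val = 0
Initialize: flag = False
Entering loop: for j in range(12):

After execution: sum_val = 21
21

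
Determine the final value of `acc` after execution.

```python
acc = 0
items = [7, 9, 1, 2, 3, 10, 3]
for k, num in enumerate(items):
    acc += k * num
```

Let's trace through this code step by step.

Initialize: acc = 0
Initialize: items = [7, 9, 1, 2, 3, 10, 3]
Entering loop: for k, num in enumerate(items):

After execution: acc = 97
97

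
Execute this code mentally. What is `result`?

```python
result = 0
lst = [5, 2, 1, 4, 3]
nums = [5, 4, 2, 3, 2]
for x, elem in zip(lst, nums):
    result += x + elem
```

Let's trace through this code step by step.

Initialize: result = 0
Initialize: lst = [5, 2, 1, 4, 3]
Initialize: nums = [5, 4, 2, 3, 2]
Entering loop: for x, elem in zip(lst, nums):

After execution: result = 31
31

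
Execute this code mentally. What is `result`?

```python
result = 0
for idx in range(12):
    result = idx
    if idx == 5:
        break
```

Let's trace through this code step by step.

Initialize: result = 0
Entering loop: for idx in range(12):

After execution: result = 5
5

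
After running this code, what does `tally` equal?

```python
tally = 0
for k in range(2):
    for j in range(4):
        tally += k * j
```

Let's trace through this code step by step.

Initialize: tally = 0
Entering loop: for k in range(2):

After execution: tally = 6
6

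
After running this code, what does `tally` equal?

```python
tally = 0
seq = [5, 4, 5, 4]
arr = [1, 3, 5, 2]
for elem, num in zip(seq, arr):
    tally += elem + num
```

Let's trace through this code step by step.

Initialize: tally = 0
Initialize: seq = [5, 4, 5, 4]
Initialize: arr = [1, 3, 5, 2]
Entering loop: for elem, num in zip(seq, arr):

After execution: tally = 29
29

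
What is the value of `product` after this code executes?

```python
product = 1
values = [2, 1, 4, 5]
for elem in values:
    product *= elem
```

Let's trace through this code step by step.

Initialize: product = 1
Initialize: values = [2, 1, 4, 5]
Entering loop: for elem in values:

After execution: product = 40
40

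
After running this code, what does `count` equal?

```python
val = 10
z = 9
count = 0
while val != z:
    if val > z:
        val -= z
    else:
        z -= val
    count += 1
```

Let's trace through this code step by step.

Initialize: val = 10
Initialize: z = 9
Initialize: count = 0
Entering loop: while val != z:

After execution: count = 9
9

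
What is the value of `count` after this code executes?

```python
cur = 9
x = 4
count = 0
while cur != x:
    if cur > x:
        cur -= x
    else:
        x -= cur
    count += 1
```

Let's trace through this code step by step.

Initialize: cur = 9
Initialize: x = 4
Initialize: count = 0
Entering loop: while cur != x:

After execution: count = 5
5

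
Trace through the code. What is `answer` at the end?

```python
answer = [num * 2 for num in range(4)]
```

Let's trace through this code step by step.

Initialize: answer = [num * 2 for num in range(4)]

After execution: answer = [0, 2, 4, 6]
[0, 2, 4, 6]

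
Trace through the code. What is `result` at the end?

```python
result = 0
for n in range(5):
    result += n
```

Let's trace through this code step by step.

Initialize: result = 0
Entering loop: for n in range(5):

After execution: result = 10
10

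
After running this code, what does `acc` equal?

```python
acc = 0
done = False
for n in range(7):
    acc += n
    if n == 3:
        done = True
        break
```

Let's trace through this code step by step.

Initialize: acc = 0
Initialize: done = False
Entering loop: for n in range(7):

After execution: acc = 6
6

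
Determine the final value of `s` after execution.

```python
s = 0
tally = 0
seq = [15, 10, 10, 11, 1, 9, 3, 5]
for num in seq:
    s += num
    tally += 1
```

Let's trace through this code step by step.

Initialize: s = 0
Initialize: tally = 0
Initialize: seq = [15, 10, 10, 11, 1, 9, 3, 5]
Entering loop: for num in seq:

After execution: s = 64
64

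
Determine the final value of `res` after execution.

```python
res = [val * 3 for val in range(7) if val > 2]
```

Let's trace through this code step by step.

Initialize: res = [val * 3 for val in range(7) if val > 2]

After execution: res = [9, 12, 15, 18]
[9, 12, 15, 18]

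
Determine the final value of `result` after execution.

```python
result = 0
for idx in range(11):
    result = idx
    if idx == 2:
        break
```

Let's trace through this code step by step.

Initialize: result = 0
Entering loop: for idx in range(11):

After execution: result = 2
2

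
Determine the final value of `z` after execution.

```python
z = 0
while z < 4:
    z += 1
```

Let's trace through this code step by step.

Initialize: z = 0
Entering loop: while z < 4:

After execution: z = 4
4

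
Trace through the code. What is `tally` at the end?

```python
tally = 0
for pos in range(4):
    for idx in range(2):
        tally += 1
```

Let's trace through this code step by step.

Initialize: tally = 0
Entering loop: for pos in range(4):

After execution: tally = 8
8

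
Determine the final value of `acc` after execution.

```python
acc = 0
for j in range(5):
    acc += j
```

Let's trace through this code step by step.

Initialize: acc = 0
Entering loop: for j in range(5):

After execution: acc = 10
10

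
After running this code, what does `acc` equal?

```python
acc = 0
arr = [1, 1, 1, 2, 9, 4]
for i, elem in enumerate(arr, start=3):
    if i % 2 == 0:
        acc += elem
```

Let's trace through this code step by step.

Initialize: acc = 0
Initialize: arr = [1, 1, 1, 2, 9, 4]
Entering loop: for i, elem in enumerate(arr, start=3):

After execution: acc = 7
7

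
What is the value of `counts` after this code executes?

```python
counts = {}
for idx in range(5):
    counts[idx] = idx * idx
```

Let's trace through this code step by step.

Initialize: counts = {}
Entering loop: for idx in range(5):

After execution: counts = {0: 0, 1: 1, 2: 4, 3: 9, 4: 16}
{0: 0, 1: 1, 2: 4, 3: 9, 4: 16}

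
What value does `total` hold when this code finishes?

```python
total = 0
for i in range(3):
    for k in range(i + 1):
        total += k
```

Let's trace through this code step by step.

Initialize: total = 0
Entering loop: for i in range(3):

After execution: total = 4
4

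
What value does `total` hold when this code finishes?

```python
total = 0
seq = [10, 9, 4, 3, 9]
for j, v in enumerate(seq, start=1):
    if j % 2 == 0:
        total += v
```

Let's trace through this code step by step.

Initialize: total = 0
Initialize: seq = [10, 9, 4, 3, 9]
Entering loop: for j, v in enumerate(seq, start=1):

After execution: total = 12
12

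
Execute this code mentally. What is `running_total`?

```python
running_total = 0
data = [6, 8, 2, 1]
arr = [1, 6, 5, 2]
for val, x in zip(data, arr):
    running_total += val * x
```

Let's trace through this code step by step.

Initialize: running_total = 0
Initialize: data = [6, 8, 2, 1]
Initialize: arr = [1, 6, 5, 2]
Entering loop: for val, x in zip(data, arr):

After execution: running_total = 66
66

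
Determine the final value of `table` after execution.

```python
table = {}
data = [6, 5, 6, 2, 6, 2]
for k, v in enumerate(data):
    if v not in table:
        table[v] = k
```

Let's trace through this code step by step.

Initialize: table = {}
Initialize: data = [6, 5, 6, 2, 6, 2]
Entering loop: for k, v in enumerate(data):

After execution: table = {6: 0, 5: 1, 2: 3}
{6: 0, 5: 1, 2: 3}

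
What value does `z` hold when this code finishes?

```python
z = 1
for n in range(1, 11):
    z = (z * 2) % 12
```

Let's trace through this code step by step.

Initialize: z = 1
Entering loop: for n in range(1, 11):

After execution: z = 4
4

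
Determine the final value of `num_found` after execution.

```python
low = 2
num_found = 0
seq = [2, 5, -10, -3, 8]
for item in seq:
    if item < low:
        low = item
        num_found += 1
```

Let's trace through this code step by step.

Initialize: low = 2
Initialize: num_found = 0
Initialize: seq = [2, 5, -10, -3, 8]
Entering loop: for item in seq:

After execution: num_found = 1
1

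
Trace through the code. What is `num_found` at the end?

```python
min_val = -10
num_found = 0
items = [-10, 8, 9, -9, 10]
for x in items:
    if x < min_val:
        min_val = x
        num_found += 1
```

Let's trace through this code step by step.

Initialize: min_val = -10
Initialize: num_found = 0
Initialize: items = [-10, 8, 9, -9, 10]
Entering loop: for x in items:

After execution: num_found = 0
0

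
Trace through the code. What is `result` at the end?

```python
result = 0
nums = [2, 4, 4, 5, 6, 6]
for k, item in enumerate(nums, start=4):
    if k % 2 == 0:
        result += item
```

Let's trace through this code step by step.

Initialize: result = 0
Initialize: nums = [2, 4, 4, 5, 6, 6]
Entering loop: for k, item in enumerate(nums, start=4):

After execution: result = 12
12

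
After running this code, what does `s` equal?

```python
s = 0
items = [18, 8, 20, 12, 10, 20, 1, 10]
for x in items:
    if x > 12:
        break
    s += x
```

Let's trace through this code step by step.

Initialize: s = 0
Initialize: items = [18, 8, 20, 12, 10, 20, 1, 10]
Entering loop: for x in items:

After execution: s = 0
0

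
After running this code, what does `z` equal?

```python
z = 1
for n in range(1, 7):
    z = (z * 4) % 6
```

Let's trace through this code step by step.

Initialize: z = 1
Entering loop: for n in range(1, 7):

After execution: z = 4
4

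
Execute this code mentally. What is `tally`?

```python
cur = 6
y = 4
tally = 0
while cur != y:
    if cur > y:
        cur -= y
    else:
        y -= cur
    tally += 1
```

Let's trace through this code step by step.

Initialize: cur = 6
Initialize: y = 4
Initialize: tally = 0
Entering loop: while cur != y:

After execution: tally = 2
2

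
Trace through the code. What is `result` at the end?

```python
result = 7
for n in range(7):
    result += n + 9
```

Let's trace through this code step by step.

Initialize: result = 7
Entering loop: for n in range(7):

After execution: result = 91
91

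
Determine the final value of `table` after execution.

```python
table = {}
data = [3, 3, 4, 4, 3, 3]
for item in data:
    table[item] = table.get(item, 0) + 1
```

Let's trace through this code step by step.

Initialize: table = {}
Initialize: data = [3, 3, 4, 4, 3, 3]
Entering loop: for item in data:

After execution: table = {3: 4, 4: 2}
{3: 4, 4: 2}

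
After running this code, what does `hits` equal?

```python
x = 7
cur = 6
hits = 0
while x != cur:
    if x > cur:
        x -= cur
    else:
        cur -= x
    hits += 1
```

Let's trace through this code step by step.

Initialize: x = 7
Initialize: cur = 6
Initialize: hits = 0
Entering loop: while x != cur:

After execution: hits = 6
6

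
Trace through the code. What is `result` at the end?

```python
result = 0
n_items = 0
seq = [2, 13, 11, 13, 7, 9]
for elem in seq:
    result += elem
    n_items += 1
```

Let's trace through this code step by step.

Initialize: result = 0
Initialize: n_items = 0
Initialize: seq = [2, 13, 11, 13, 7, 9]
Entering loop: for elem in seq:

After execution: result = 55
55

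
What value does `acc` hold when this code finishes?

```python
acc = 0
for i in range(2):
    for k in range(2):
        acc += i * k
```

Let's trace through this code step by step.

Initialize: acc = 0
Entering loop: for i in range(2):

After execution: acc = 1
1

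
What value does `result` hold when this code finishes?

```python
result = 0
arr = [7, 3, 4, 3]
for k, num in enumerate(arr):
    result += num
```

Let's trace through this code step by step.

Initialize: result = 0
Initialize: arr = [7, 3, 4, 3]
Entering loop: for k, num in enumerate(arr):

After execution: result = 17
17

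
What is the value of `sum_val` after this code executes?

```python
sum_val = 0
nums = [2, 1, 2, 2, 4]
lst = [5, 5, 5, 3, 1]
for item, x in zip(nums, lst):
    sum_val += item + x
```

Let's trace through this code step by step.

Initialize: sum_val = 0
Initialize: nums = [2, 1, 2, 2, 4]
Initialize: lst = [5, 5, 5, 3, 1]
Entering loop: for item, x in zip(nums, lst):

After execution: sum_val = 30
30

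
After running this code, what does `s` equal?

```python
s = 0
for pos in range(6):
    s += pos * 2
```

Let's trace through this code step by step.

Initialize: s = 0
Entering loop: for pos in range(6):

After execution: s = 30
30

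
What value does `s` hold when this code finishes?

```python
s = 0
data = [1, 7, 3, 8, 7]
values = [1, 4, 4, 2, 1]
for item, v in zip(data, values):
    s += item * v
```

Let's trace through this code step by step.

Initialize: s = 0
Initialize: data = [1, 7, 3, 8, 7]
Initialize: values = [1, 4, 4, 2, 1]
Entering loop: for item, v in zip(data, values):

After execution: s = 64
64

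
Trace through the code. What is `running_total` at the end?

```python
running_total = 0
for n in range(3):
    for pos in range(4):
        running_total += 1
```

Let's trace through this code step by step.

Initialize: running_total = 0
Entering loop: for n in range(3):

After execution: running_total = 12
12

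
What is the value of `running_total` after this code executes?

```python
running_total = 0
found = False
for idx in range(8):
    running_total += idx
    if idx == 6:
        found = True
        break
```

Let's trace through this code step by step.

Initialize: running_total = 0
Initialize: found = False
Entering loop: for idx in range(8):

After execution: running_total = 21
21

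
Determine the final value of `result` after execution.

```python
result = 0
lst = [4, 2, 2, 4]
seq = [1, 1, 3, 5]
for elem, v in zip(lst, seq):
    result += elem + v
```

Let's trace through this code step by step.

Initialize: result = 0
Initialize: lst = [4, 2, 2, 4]
Initialize: seq = [1, 1, 3, 5]
Entering loop: for elem, v in zip(lst, seq):

After execution: result = 22
22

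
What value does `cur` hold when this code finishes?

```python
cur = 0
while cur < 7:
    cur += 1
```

Let's trace through this code step by step.

Initialize: cur = 0
Entering loop: while cur < 7:

After execution: cur = 7
7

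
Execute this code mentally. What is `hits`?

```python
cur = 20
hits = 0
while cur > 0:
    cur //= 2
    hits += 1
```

Let's trace through this code step by step.

Initialize: cur = 20
Initialize: hits = 0
Entering loop: while cur > 0:

After execution: hits = 5
5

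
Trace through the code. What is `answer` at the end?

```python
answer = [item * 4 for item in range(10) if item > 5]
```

Let's trace through this code step by step.

Initialize: answer = [item * 4 for item in range(10) if item > 5]

After execution: answer = [24, 28, 32, 36]
[24, 28, 32, 36]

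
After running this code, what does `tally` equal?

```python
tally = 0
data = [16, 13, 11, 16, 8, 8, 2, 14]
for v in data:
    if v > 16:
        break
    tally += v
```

Let's trace through this code step by step.

Initialize: tally = 0
Initialize: data = [16, 13, 11, 16, 8, 8, 2, 14]
Entering loop: for v in data:

After execution: tally = 88
88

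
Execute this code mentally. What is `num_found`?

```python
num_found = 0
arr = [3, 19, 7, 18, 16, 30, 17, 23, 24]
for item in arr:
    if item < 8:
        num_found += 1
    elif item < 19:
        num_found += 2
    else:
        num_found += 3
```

Let's trace through this code step by step.

Initialize: num_found = 0
Initialize: arr = [3, 19, 7, 18, 16, 30, 17, 23, 24]
Entering loop: for item in arr:

After execution: num_found = 20
20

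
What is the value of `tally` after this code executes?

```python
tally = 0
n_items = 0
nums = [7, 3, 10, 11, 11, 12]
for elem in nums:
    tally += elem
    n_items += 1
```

Let's trace through this code step by step.

Initialize: tally = 0
Initialize: n_items = 0
Initialize: nums = [7, 3, 10, 11, 11, 12]
Entering loop: for elem in nums:

After execution: tally = 54
54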